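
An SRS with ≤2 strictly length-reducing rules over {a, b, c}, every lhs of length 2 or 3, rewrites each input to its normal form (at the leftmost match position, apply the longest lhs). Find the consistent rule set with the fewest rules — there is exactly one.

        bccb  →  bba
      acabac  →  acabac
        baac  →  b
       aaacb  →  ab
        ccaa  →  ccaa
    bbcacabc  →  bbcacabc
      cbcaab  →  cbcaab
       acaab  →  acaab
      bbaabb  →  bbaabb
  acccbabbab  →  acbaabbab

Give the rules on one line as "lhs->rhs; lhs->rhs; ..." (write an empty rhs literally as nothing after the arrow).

aac->; ccb->ba

  | bccb => bba
  | acabac
  | baac => b
  | aaacb => ab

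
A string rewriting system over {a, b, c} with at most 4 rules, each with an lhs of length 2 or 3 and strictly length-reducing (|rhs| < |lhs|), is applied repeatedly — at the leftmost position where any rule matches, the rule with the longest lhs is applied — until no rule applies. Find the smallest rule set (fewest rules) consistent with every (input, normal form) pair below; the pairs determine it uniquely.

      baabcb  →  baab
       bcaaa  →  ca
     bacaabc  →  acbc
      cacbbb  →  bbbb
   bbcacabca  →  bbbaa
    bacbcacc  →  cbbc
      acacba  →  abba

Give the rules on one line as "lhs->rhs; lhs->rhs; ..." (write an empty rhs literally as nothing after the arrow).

  | baabcb => baab
  | bcaaa => baca => ca
  | bacaabc => caabc => acbc
  | cacbbb => bbbb

abc->a; bac->c; caa->ac; cac->b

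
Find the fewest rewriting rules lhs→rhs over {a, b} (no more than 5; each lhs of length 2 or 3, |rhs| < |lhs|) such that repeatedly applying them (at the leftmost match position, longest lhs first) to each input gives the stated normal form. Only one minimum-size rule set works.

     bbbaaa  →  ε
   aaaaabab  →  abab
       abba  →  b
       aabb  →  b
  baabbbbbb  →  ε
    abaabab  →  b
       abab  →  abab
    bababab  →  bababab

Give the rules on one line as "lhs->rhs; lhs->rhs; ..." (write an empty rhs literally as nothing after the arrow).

  | bbbaaa => aaaa => baa => bb => ε
  | aaaaabab => baaabab => bbabab => abab
  | abba => aa => b
  | aabb => aab => aa => b

aa->b; aab->aa; bb->; bbb->a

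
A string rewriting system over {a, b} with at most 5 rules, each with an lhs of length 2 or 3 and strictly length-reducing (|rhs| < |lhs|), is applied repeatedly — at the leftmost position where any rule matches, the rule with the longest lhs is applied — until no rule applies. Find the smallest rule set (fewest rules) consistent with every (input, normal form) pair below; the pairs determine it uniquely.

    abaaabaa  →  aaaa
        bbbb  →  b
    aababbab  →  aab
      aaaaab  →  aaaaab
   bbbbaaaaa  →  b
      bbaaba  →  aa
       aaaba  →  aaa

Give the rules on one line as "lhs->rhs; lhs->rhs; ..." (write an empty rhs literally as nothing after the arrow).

aba->a; ba->b; bab->a; bb->b

  | abaaabaa => aaabaa => aaaa
  | bbbb => bbb => bb => b
  | aababbab => aabbab => aabab => aab
  | aaaaab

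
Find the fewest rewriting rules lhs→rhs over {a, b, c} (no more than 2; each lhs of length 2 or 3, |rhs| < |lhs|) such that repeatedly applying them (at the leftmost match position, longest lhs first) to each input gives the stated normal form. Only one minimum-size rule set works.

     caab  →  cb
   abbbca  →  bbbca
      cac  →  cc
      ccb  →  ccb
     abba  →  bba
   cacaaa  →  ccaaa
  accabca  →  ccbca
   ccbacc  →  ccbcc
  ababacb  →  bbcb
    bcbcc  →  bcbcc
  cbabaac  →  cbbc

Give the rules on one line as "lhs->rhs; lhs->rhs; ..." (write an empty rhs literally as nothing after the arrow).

  | caab => cab => cb
  | abbbca => bbbca
  | cac => cc
  | ccb

ab->b; ac->c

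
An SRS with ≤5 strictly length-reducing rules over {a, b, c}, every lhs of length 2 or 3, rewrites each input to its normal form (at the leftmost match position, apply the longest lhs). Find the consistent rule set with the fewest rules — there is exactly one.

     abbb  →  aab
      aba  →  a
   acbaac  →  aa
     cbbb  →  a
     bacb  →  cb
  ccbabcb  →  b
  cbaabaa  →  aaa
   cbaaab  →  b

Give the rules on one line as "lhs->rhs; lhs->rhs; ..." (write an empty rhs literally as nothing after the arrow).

  | abbb => aab
  | aba => a
  | acbaac => acac => abc => aa
  | cbbb => cab => bb => a

ba->; bb->a; bc->a; ca->b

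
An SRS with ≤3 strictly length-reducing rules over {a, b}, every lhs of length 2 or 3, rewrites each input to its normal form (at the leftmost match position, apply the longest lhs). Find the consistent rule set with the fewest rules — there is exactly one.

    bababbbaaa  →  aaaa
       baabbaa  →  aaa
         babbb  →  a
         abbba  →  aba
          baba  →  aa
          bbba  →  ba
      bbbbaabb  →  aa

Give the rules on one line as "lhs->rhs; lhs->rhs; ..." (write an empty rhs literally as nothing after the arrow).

baa->a; bab->a; bb->

  | bababbbaaa => aabbbaaa => aabaaa => aaaa
  | baabbaa => abbaa => aaa
  | babbb => abb => a
  | abbba => aba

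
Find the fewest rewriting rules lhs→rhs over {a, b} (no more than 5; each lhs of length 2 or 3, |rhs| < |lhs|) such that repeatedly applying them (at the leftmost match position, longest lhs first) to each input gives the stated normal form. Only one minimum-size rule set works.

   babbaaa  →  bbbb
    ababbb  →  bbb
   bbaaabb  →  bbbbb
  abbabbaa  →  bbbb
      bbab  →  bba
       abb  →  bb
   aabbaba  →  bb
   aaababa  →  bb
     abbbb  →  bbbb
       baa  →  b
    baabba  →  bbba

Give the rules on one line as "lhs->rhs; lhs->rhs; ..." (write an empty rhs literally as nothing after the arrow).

aa->; aaa->b; ab->a; abb->bb

  | babbaaa => bbbaaa => bbbb
  | ababbb => aabbb => bbb
  | bbaaabb => bbbbb
  | abbabbaa => bbabbaa => bbbbaa => bbbb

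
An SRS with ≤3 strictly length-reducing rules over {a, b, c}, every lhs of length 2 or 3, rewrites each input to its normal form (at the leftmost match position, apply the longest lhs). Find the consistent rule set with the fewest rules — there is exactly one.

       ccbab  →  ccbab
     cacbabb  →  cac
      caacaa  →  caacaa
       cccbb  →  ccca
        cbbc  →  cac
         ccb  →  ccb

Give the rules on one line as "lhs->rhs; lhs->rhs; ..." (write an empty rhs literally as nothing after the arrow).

baa->; bb->a

  | ccbab
  | cacbabb => cacbaa => cac
  | caacaa
  | cccbb => ccca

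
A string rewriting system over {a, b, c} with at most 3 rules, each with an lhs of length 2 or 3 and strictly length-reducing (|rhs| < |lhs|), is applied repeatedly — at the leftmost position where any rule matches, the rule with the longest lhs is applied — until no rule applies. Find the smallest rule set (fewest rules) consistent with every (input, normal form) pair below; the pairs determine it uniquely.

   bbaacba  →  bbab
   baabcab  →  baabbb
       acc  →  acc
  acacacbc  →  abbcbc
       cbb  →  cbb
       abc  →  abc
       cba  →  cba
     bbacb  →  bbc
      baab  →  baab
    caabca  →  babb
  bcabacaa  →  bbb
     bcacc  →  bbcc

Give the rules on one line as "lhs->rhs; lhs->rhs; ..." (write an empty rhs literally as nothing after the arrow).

aba->; acb->c; ca->b

  | bbaacba => bbaca => bbab
  | baabcab => baabbb
  | acc
  | acacacbc => abcacbc => abbcbc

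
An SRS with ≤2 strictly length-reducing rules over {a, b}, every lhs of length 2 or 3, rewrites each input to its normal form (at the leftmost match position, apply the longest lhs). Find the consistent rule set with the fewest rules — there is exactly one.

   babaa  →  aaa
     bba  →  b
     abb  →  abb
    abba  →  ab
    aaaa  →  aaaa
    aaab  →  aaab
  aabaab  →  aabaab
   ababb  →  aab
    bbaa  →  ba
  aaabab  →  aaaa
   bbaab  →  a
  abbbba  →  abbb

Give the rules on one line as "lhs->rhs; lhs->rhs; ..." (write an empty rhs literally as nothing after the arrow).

  | babaa => aaa
  | bba => b
  | abb
  | abba => ab

bab->a; bba->b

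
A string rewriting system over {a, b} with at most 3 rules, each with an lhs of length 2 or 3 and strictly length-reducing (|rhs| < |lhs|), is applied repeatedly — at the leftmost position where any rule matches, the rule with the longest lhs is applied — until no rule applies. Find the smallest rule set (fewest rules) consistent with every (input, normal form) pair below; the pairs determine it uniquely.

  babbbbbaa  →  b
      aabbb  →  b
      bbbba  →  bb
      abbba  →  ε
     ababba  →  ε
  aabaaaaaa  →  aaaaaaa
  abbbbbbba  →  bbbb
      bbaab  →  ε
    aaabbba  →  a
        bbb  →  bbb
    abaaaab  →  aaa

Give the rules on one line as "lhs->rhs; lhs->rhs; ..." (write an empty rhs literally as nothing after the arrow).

ab->; ba->; bba->

  | babbbbbaa => bbbbbaa => bbba => b
  | aabbb => abb => b
  | bbbba => bb
  | abbba => bba => ε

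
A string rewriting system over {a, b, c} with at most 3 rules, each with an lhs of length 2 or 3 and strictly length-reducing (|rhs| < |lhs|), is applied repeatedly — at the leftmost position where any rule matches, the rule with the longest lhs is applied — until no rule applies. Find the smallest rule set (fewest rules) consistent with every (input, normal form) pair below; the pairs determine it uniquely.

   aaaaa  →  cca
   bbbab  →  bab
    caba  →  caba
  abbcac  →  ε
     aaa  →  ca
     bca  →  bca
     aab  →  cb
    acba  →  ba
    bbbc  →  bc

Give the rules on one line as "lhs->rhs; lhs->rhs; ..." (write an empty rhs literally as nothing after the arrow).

  | aaaaa => caaa => cca
  | bbbab => bab
  | caba
  | abbcac => acac => ac => ε

aa->c; ac->; bb->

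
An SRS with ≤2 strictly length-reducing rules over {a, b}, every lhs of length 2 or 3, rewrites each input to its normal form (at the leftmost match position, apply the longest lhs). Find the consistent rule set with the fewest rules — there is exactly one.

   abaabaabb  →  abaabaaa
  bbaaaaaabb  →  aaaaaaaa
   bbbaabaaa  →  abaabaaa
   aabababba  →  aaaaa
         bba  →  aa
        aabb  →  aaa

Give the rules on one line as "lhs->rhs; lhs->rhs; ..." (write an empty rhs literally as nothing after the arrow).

  | abaabaabb => abaabaaa
  | bbaaaaaabb => aaaaaaabb => aaaaaaaa
  | bbbaabaaa => abaabaaa
  | aabababba => aaabba => aaaaa

bab->; bb->a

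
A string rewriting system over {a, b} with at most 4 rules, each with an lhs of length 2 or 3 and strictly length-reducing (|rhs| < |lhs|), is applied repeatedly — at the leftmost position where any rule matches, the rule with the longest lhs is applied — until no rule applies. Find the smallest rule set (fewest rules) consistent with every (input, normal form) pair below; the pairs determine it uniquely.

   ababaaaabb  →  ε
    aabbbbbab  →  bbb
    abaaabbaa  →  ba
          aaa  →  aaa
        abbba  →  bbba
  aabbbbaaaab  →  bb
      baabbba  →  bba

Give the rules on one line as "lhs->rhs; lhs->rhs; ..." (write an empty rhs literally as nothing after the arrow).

  | ababaaaabb => babaaaabb => aaaabb => aab => ε
  | aabbbbbab => bbbbab => bbb
  | abaaabbaa => baaabbaa => baabbaa => babbaa => baa => ba
  | aaa

aab->; ab->b; baa->ba; bab->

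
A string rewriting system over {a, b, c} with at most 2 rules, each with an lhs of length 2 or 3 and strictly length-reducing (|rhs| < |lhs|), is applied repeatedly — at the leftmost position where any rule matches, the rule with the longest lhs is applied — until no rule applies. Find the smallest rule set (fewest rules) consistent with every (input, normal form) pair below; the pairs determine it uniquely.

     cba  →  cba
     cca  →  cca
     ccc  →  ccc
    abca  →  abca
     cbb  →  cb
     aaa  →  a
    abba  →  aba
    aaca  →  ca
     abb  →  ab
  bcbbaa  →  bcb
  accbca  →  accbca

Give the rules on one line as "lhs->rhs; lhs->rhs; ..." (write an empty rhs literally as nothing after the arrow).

aa->; bb->b

  | cba
  | cca
  | ccc
  | abca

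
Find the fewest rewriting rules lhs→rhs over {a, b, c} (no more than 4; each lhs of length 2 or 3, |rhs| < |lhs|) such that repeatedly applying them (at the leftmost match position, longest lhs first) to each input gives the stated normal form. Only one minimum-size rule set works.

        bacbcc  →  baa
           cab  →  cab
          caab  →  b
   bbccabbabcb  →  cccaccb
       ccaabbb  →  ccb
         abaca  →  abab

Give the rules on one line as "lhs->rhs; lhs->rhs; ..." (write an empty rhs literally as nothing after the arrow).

aca->ab; bb->c; bc->a; caa->

  | bacbcc => bacac => babc => baa
  | cab
  | caab => b
  | bbccabbabcb => cccabbabcb => cccacabcb => cccabbcb => cccaccb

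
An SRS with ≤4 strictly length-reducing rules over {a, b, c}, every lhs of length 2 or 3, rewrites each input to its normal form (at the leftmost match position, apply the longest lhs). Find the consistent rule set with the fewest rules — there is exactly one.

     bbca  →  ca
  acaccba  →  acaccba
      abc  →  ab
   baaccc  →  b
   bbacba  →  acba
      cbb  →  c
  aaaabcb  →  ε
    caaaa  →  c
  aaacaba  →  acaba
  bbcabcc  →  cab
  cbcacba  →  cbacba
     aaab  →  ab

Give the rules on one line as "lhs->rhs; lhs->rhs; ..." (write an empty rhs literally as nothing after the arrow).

  | bbca => ca
  | acaccba
  | abc => ab
  | baaccc => bccc => bcc => bc => b

aa->; bb->; bc->b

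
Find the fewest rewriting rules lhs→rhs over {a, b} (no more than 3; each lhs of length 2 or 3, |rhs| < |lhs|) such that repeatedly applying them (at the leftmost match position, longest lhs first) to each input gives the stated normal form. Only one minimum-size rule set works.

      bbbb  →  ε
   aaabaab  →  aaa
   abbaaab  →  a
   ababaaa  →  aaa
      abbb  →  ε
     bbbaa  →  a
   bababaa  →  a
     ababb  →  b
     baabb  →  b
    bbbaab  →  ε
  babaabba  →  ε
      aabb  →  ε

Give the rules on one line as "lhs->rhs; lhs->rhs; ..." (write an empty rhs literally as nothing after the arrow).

ab->; ba->; bb->

  | bbbb => bb => ε
  | aaabaab => aaaab => aaa
  | abbaaab => baaab => aab => a
  | ababaaa => abaaa => aaa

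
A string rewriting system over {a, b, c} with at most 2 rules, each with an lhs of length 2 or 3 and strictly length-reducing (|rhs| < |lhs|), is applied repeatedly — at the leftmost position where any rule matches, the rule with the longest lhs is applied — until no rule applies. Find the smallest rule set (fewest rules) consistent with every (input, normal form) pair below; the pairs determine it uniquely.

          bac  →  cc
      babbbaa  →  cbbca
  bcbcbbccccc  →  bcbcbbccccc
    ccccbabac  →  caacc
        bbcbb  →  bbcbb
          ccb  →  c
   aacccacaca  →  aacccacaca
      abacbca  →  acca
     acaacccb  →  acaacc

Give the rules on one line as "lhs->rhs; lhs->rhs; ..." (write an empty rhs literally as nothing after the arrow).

ba->c; ccb->ba

  | bac => cc
  | babbbaa => cbbbaa => cbbca
  | bcbcbbccccc
  | ccccbabac => ccbaabac => baaabac => caabac => caacc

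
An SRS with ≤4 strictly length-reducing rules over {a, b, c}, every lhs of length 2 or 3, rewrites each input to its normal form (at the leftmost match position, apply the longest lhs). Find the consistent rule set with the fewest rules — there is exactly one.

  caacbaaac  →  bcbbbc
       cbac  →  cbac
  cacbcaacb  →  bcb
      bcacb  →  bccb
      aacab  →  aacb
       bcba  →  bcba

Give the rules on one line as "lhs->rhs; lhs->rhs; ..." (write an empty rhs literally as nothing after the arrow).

  | caacbaaac => bcbaaac => bcbbbc
  | cbac
  | cacbcaacb => ccbcaacb => caacb => bcb
  | bcacb => bccb

aaa->bb; ca->c; caa->b; cbc->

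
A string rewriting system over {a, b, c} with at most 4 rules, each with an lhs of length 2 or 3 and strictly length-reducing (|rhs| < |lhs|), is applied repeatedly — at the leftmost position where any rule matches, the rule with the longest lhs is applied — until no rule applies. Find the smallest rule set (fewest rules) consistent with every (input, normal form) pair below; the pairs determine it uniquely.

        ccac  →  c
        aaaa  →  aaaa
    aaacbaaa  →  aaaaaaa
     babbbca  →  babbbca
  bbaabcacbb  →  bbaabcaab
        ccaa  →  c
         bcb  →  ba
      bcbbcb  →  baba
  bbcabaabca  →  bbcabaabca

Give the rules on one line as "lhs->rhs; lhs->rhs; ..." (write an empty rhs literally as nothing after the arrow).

cb->a; cc->c; cca->cc

  | ccac => ccc => cc => c
  | aaaa
  | aaacbaaa => aaaaaaa
  | babbbca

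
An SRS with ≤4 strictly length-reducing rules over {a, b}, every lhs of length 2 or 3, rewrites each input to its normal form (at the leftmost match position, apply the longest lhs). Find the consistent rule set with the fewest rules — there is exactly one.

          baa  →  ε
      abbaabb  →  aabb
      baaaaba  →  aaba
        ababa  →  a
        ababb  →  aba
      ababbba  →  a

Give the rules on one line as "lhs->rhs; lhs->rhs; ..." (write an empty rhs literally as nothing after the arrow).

  | baa => ε
  | abbaabb => aabb
  | baaaaba => aaba
  | ababa => abaa => a

baa->; bab->ba; bba->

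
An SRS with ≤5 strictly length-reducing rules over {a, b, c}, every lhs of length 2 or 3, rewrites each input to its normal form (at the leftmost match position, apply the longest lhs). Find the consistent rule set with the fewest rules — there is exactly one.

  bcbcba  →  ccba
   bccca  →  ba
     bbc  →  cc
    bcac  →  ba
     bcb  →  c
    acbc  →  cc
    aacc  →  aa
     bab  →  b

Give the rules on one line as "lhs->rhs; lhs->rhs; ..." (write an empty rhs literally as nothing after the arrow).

ab->c; ac->a; bb->c; bc->b

  | bcbcba => bbcba => ccba
  | bccca => bcca => bca => ba
  | bbc => cc
  | bcac => bac => ba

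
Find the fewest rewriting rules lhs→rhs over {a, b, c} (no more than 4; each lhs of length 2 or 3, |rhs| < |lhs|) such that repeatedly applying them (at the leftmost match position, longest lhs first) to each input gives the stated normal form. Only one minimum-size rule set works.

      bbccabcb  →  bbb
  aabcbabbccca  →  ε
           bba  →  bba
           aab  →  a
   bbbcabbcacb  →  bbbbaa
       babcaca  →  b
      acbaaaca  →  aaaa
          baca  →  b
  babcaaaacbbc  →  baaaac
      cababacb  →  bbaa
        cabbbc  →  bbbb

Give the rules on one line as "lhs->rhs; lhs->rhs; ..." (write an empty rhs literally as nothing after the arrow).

ab->; bc->b; ca->b; cb->a

  | bbccabcb => bbcabcb => bbabcb => bbcb => bbb
  | aabcbabbccca => acbabbccca => aaabbccca => aabccca => accca => accb => aca => ab => ε
  | bba
  | aab => a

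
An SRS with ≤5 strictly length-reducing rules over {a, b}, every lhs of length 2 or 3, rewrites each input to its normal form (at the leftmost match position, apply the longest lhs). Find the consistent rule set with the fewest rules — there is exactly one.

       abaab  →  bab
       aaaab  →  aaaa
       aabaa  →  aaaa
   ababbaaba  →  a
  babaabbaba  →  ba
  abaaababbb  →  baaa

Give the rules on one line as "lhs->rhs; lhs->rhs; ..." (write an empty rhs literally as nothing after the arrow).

aab->aa; aba->b; bb->a; bba->

  | abaab => bab
  | aaaab => aaaa
  | aabaa => aaaa
  | ababbaaba => bbbaaba => abaaba => baba => bb => a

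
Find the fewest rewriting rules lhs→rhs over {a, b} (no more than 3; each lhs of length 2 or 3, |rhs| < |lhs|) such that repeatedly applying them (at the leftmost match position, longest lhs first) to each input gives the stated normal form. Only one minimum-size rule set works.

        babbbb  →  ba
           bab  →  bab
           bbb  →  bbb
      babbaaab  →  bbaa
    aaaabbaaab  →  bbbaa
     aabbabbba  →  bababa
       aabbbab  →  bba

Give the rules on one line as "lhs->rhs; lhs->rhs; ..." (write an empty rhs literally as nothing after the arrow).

aab->ba; abb->a

  | babbbb => babb => ba
  | bab
  | bbb
  | babbaaab => baaaab => baaba => bbaa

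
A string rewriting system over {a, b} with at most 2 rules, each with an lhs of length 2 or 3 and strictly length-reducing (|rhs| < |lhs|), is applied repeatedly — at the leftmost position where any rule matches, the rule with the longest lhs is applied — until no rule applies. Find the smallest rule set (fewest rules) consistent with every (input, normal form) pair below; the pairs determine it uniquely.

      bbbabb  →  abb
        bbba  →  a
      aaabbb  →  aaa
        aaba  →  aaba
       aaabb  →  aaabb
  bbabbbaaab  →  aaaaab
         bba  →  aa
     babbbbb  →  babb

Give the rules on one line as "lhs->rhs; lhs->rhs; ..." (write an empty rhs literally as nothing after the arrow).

bba->aa; bbb->

  | bbbabb => abb
  | bbba => a
  | aaabbb => aaa
  | aaba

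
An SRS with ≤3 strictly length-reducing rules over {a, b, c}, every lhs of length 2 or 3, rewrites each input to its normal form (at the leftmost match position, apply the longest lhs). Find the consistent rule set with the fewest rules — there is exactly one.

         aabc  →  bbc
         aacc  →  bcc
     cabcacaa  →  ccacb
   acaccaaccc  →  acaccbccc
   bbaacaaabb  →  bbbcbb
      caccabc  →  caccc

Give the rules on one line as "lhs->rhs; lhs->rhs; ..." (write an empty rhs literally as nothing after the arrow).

  | aabc => bbc
  | aacc => bcc
  | cabcacaa => ccacaa => ccacb
  | acaccaaccc => acaccbccc

aa->b; ab->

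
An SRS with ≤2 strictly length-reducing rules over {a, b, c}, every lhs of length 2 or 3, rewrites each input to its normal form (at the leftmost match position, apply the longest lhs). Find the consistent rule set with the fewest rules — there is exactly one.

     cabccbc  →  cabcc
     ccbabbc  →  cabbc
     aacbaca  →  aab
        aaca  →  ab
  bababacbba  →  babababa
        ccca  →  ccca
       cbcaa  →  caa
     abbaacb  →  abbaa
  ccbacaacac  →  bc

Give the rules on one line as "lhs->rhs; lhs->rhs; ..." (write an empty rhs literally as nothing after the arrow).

aca->b; cb->

  | cabccbc => cabcc
  | ccbabbc => cabbc
  | aacbaca => aaaca => aab
  | aaca => ab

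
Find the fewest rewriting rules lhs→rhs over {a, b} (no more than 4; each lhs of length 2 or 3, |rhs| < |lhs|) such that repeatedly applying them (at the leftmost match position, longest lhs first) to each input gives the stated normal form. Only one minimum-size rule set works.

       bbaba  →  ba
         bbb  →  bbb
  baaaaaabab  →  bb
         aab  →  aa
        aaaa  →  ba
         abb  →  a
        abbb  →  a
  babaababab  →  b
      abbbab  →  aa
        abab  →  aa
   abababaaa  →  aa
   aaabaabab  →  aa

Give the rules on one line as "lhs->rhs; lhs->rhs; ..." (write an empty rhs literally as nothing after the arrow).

aaa->b; ab->a; bba->

  | bbaba => ba
  | bbb
  | baaaaaabab => bbaaabab => aabab => aaab => bb
  | aab => aa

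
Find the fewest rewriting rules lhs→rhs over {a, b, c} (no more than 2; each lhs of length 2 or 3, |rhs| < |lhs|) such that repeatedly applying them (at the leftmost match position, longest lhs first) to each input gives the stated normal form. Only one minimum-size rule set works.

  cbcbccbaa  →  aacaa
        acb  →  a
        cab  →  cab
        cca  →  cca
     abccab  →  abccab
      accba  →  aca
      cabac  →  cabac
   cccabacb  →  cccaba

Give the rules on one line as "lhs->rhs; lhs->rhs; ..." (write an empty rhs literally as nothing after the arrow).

  | cbcbccbaa => acbccbaa => aaccbaa => aacaa
  | acb => a
  | cab
  | cca

cb->; cbc->ac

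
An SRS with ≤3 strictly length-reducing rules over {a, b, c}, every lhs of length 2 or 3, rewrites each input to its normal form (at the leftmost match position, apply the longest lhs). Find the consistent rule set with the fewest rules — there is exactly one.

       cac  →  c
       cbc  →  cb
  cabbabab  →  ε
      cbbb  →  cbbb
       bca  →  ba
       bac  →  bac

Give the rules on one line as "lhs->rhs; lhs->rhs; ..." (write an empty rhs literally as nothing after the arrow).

  | cac => c
  | cbc => cb
  | cabbabab => bbabab => bab => ε
  | cbbb

bab->; bc->b; ca->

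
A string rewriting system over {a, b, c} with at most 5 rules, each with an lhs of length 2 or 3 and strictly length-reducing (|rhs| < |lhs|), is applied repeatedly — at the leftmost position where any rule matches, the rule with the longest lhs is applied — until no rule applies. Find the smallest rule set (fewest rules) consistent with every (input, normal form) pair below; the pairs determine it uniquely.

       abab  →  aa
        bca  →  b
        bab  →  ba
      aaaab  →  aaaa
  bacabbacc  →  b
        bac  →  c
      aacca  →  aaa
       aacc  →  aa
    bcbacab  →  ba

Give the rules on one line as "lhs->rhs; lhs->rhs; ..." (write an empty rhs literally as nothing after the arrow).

  | abab => aab => aa
  | bca => b
  | bab => ba
  | aaaab => aaaa

ab->a; bac->c; ca->; cc->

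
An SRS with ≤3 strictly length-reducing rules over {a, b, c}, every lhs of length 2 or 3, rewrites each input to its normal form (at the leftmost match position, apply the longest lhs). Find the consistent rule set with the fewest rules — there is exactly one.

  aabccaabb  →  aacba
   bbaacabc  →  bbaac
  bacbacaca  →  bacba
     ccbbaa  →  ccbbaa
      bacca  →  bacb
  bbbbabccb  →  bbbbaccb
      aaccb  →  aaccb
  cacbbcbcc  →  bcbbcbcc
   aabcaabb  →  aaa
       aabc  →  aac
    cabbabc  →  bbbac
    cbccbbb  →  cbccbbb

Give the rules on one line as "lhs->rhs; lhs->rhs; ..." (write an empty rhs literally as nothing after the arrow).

  | aabccaabb => aaccaabb => aacbabb => aacbab => aacba
  | bbaacabc => bbaabbc => bbaabc => bbaac
  | bacbacaca => bacbabca => bacbaca => bacbab => bacba
  | ccbbaa

ab->a; ca->b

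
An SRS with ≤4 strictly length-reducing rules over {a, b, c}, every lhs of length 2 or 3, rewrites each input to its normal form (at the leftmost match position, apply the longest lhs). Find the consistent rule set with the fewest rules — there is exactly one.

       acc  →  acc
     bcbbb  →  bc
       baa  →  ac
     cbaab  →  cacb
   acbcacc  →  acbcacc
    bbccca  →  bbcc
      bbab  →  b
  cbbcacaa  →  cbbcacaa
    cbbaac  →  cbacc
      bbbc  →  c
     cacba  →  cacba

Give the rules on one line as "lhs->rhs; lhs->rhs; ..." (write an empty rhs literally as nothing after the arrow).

baa->ac; bab->; bbb->; cca->c

  | acc
  | bcbbb => bc
  | baa => ac
  | cbaab => cacb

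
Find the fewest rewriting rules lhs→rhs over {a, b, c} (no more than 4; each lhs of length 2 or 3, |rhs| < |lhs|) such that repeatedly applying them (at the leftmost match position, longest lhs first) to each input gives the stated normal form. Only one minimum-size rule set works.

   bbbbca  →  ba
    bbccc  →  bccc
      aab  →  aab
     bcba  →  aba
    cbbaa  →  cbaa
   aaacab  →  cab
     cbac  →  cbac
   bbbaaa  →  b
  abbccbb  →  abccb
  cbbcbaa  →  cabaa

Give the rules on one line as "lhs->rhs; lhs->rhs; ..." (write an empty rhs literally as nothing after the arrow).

aaa->; bb->b; bca->ba; bcb->ab

  | bbbbca => bbbca => bbca => bca => ba
  | bbccc => bccc
  | aab
  | bcba => aba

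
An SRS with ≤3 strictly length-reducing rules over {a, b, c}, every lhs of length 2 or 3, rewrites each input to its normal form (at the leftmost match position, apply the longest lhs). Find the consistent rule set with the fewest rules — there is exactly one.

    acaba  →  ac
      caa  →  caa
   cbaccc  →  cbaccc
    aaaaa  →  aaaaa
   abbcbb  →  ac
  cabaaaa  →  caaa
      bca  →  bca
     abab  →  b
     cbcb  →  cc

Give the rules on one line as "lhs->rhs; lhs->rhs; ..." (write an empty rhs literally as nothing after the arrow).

aba->; bcb->c

  | acaba => ac
  | caa
  | cbaccc
  | aaaaa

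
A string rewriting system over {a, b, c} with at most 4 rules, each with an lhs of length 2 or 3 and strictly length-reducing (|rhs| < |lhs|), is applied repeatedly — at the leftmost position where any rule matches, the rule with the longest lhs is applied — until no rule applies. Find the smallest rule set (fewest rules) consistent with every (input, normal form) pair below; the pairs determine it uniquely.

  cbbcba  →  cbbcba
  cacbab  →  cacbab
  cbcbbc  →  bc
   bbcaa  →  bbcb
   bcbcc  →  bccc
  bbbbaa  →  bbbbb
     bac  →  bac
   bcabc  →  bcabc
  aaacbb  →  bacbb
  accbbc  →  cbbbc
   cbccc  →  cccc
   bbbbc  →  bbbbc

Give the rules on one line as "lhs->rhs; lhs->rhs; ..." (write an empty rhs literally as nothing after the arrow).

  | cbbcba
  | cacbab
  | cbcbbc => ccbbc => bc
  | bbcaa => bbcb

aa->b; acc->cb; cbc->cc; ccb->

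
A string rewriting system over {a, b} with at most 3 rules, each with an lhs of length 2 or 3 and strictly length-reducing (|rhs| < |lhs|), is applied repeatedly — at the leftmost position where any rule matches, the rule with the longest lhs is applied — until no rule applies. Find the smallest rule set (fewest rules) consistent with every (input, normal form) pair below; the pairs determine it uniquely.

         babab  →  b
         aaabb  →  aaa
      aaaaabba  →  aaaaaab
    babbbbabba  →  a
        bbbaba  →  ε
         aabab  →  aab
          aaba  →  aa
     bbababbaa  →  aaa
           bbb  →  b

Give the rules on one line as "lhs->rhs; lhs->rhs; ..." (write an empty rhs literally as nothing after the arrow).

  | babab => bab => b
  | aaabb => aaa
  | aaaaabba => aaaaaab
  | babbbbabba => bbbbabba => bbabba => abbba => aba => a

ba->; bb->; bba->ab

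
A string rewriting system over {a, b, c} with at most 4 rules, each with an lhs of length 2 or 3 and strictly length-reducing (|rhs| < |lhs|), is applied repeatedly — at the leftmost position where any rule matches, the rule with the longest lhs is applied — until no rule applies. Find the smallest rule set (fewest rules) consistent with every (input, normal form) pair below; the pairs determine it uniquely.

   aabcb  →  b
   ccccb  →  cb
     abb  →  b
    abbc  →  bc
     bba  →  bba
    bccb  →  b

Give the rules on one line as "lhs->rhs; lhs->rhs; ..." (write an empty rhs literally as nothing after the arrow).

ab->; ac->; cc->a

  | aabcb => acb => b
  | ccccb => accb => cb
  | abb => b
  | abbc => bc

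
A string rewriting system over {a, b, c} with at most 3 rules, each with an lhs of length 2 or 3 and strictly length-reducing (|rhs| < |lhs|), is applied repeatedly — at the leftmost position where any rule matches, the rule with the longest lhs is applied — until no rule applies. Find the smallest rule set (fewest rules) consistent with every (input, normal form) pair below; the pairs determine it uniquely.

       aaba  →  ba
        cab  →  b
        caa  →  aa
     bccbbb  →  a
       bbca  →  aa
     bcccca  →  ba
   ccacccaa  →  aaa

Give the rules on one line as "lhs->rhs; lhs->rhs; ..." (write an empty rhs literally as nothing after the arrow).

  | aaba => aba => ba
  | cab => ab => b
  | caa => aa
  | bccbbb => bccab => bcab => bab => bb => a

ab->b; bb->a; ca->a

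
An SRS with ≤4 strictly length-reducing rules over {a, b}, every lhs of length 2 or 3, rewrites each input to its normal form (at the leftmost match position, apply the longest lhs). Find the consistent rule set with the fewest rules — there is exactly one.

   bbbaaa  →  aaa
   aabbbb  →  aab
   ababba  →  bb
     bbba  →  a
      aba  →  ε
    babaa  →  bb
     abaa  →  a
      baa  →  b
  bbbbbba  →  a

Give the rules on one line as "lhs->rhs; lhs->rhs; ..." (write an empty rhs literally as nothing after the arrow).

aba->; ba->b; bbb->

  | bbbaaa => aaa
  | aabbbb => aab
  | ababba => bba => bb
  | bbba => a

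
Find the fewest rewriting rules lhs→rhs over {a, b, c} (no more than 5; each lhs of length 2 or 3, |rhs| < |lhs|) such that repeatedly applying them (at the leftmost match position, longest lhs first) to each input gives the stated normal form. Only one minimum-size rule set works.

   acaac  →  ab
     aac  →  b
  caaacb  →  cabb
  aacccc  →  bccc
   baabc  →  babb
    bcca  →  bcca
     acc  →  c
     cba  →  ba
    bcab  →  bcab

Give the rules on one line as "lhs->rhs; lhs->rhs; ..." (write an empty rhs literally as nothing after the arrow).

aac->b; abc->bb; acc->c; cb->b

  | acaac => acb => ab
  | aac => b
  | caaacb => cabb
  | aacccc => bccc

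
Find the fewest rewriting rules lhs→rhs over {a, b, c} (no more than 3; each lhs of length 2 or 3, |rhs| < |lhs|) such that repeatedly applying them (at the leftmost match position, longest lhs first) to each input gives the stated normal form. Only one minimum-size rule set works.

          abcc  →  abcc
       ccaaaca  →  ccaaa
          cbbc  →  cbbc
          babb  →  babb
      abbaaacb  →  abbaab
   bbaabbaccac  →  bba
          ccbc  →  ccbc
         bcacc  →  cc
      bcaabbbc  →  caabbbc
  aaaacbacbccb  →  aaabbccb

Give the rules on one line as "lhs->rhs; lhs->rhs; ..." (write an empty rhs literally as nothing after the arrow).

ac->; bca->ca

  | abcc
  | ccaaaca => ccaaa
  | cbbc
  | babb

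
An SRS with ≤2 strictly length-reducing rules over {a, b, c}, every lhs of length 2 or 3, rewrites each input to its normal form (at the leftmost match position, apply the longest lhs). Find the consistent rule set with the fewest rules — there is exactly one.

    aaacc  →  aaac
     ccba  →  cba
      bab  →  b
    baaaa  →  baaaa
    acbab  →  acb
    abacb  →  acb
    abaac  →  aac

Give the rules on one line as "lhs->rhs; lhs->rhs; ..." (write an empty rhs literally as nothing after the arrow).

  | aaacc => aaac
  | ccba => cba
  | bab => b
  | baaaa

ab->; cc->c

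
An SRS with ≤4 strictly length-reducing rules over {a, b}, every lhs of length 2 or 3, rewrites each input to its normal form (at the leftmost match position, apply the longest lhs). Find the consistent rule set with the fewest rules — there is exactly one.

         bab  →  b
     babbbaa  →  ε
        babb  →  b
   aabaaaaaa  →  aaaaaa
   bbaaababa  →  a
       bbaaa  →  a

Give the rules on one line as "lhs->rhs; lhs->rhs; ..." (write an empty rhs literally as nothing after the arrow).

ba->; baa->; bb->b

  | bab => b
  | babbbaa => bbbaa => bbaa => baa => ε
  | babb => bb => b
  | aabaaaaaa => aaaaaa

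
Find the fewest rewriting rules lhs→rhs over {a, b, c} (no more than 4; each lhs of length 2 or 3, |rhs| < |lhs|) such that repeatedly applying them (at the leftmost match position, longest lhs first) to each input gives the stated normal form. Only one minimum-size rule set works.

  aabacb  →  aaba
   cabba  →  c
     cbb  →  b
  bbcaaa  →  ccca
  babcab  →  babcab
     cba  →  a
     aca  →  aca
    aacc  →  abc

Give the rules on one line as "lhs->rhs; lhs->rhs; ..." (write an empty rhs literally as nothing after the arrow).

  | aabacb => aaba
  | cabba => cacc => cbc => c
  | cbb => b
  | bbcaaa => bbaca => ccca

acc->bc; bba->cc; caa->ac; cb->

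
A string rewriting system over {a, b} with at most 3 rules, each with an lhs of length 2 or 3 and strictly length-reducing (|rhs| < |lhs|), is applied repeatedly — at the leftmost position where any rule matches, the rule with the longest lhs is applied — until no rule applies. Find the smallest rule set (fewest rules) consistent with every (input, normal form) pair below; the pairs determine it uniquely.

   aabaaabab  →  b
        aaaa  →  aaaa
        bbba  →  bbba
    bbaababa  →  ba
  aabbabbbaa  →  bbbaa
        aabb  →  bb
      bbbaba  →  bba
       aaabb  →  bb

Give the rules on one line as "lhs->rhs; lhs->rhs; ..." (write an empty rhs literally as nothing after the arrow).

ab->b; aba->; bab->

  | aabaaabab => aaabab => aab => ab => b
  | aaaa
  | bbba
  | bbaababa => bbaba => ba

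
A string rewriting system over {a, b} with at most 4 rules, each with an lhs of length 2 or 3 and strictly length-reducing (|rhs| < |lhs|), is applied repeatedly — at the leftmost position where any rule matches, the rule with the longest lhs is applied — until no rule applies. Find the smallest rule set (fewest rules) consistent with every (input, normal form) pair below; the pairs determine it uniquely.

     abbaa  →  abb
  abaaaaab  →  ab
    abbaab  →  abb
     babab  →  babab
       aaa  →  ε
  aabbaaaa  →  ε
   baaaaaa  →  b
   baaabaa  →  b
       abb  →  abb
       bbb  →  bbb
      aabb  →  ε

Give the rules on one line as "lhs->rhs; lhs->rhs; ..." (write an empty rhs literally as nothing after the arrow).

aa->; aaa->aa; aab->aa

  | abbaa => abb
  | abaaaaab => abaaaab => abaaab => abaab => abaa => ab
  | abbaab => abbaa => abb
  | babab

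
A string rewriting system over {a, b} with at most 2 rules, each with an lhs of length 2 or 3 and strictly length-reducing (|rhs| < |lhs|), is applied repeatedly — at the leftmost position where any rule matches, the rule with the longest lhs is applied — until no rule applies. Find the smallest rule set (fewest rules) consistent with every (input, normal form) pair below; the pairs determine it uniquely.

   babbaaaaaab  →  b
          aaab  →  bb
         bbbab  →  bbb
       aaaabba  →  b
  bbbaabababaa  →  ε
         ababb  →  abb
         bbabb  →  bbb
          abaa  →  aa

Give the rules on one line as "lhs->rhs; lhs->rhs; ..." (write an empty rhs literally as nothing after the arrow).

aaa->b; ba->

  | babbaaaaaab => bbaaaaaab => baaaaab => aaaab => bab => b
  | aaab => bb
  | bbbab => bbb
  | aaaabba => babba => bba => b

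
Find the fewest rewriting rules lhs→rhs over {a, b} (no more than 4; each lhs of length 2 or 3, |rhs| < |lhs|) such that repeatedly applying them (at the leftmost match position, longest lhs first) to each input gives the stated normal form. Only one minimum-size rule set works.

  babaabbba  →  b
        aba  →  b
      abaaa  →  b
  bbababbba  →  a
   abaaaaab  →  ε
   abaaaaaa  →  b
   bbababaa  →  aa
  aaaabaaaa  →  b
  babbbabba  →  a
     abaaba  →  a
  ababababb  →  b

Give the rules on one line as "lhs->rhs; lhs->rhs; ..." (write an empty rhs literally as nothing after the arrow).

ab->b; ba->b; bb->

  | babaabbba => bbaabbba => aabbba => abbba => bbba => ba => b
  | aba => ba => b
  | abaaa => baaa => baa => ba => b
  | bbababbba => ababbba => babbba => bbbba => bba => a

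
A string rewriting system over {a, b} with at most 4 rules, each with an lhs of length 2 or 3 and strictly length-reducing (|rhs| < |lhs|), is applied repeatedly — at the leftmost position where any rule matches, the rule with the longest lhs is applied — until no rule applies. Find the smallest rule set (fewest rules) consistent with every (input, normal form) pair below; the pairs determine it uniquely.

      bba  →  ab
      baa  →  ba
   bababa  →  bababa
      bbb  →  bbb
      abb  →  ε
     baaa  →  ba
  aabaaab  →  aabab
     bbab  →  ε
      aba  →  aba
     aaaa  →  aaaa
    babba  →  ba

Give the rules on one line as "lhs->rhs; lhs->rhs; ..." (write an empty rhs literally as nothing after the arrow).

abb->; baa->ba; bba->ab

  | bba => ab
  | baa => ba
  | bababa
  | bbb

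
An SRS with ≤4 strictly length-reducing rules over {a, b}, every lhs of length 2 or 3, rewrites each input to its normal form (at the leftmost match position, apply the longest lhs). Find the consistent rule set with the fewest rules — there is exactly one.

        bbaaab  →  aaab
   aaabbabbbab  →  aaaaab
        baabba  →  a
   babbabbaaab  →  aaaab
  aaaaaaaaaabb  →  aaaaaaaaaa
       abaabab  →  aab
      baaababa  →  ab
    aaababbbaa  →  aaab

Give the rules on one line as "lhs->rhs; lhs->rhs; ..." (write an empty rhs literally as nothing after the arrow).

ba->b; bb->; bbb->

  | bbaaab => aaab
  | aaabbabbbab => aaaabbbab => aaaaab
  | baabba => babba => bbba => a
  | babbabbaaab => bbbabbaaab => abbaaab => aaaab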